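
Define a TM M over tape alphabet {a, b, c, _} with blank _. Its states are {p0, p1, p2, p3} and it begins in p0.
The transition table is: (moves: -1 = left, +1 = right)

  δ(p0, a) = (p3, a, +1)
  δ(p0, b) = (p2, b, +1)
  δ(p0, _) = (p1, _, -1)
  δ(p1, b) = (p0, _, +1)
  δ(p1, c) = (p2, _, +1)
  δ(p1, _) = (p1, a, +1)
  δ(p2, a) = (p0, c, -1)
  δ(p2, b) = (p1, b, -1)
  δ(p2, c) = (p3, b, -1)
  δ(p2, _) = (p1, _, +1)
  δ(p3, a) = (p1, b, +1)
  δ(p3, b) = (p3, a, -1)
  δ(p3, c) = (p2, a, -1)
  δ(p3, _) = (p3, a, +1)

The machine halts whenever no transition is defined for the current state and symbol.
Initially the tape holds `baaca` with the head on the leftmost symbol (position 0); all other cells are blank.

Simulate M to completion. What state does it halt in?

p0 | _[b]aaca   read b → write b, move +1, go to p2
p2 | _b[a]aca   read a → write c, move -1, go to p0
p0 | _[b]caca   read b → write b, move +1, go to p2
p2 | _b[c]aca   read c → write b, move -1, go to p3
p3 | _[b]baca   read b → write a, move -1, go to p3
p3 | [_]abaca   read _ → write a, move +1, go to p3
p3 | a[a]baca   read a → write b, move +1, go to p1
p1 | ab[b]aca   read b → write _, move +1, go to p0
p0 | ab_[a]ca   read a → write a, move +1, go to p3
p3 | ab_a[c]a   read c → write a, move -1, go to p2
p2 | ab_[a]aa   read a → write c, move -1, go to p0
p0 | ab[_]caa   read _ → write _, move -1, go to p1
p1 | a[b]_caa   read b → write _, move +1, go to p0
p0 | a_[_]caa   read _ → write _, move -1, go to p1
p1 | a[_]_caa   read _ → write a, move +1, go to p1
p1 | aa[_]caa   read _ → write a, move +1, go to p1
p1 | aaa[c]aa   read c → write _, move +1, go to p2
p2 | aaa_[a]a   read a → write c, move -1, go to p0
p0 | aaa[_]ca   read _ → write _, move -1, go to p1
p1 | aa[a]_ca
No transition is defined for (p1, a); M halts in state p1.

p1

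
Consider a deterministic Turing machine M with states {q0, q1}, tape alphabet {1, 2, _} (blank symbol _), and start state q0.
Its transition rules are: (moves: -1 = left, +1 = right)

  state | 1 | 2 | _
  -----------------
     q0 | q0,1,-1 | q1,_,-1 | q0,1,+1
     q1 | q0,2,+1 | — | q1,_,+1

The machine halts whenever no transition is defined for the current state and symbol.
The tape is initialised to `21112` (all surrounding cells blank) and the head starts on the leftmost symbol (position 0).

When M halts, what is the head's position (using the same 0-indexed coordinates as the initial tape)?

q0 | _[2]1112   read 2 → write _, move -1, go to q1
q1 | [_]_1112   read _ → write _, move +1, go to q1
q1 | _[_]1112   read _ → write _, move +1, go to q1
q1 | __[1]112   read 1 → write 2, move +1, go to q0
q0 | __2[1]12   read 1 → write 1, move -1, go to q0
q0 | __[2]112   read 2 → write _, move -1, go to q1
q1 | _[_]_112   read _ → write _, move +1, go to q1
q1 | __[_]112   read _ → write _, move +1, go to q1
q1 | ___[1]12   read 1 → write 2, move +1, go to q0
q0 | ___2[1]2   read 1 → write 1, move -1, go to q0
q0 | ___[2]12   read 2 → write _, move -1, go to q1
q1 | __[_]_12   read _ → write _, move +1, go to q1
q1 | ___[_]12   read _ → write _, move +1, go to q1
q1 | ____[1]2   read 1 → write 2, move +1, go to q0
q0 | ____2[2]   read 2 → write _, move -1, go to q1
q1 | ____[2]_
At halt the head is at cell 3.

3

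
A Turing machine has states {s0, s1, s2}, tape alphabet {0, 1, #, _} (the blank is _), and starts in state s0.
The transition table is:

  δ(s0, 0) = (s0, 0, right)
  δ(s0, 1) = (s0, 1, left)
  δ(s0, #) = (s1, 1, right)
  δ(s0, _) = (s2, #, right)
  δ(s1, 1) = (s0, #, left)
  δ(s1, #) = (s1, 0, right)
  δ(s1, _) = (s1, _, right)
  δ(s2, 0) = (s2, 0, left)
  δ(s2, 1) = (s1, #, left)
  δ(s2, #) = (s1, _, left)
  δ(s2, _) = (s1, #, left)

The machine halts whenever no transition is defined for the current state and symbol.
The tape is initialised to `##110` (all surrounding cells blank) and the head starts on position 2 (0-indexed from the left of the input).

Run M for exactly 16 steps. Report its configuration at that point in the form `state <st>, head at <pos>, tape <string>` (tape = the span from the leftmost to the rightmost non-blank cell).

state s1, head at 4, tape 000010

s0 | _##[1]10   read 1 → write 1, move left, go to s0
s0 | _#[#]110   read # → write 1, move right, go to s1
s1 | _#1[1]10   read 1 → write #, move left, go to s0
s0 | _#[1]#10   read 1 → write 1, move left, go to s0
s0 | _[#]1#10   read # → write 1, move right, go to s1
s1 | _1[1]#10   read 1 → write #, move left, go to s0
s0 | _[1]##10   read 1 → write 1, move left, go to s0
s0 | [_]1##10   read _ → write #, move right, go to s2
s2 | #[1]##10   read 1 → write #, move left, go to s1
s1 | [#]###10   read # → write 0, move right, go to s1
s1 | 0[#]##10   read # → write 0, move right, go to s1
s1 | 00[#]#10   read # → write 0, move right, go to s1
s1 | 000[#]10   read # → write 0, move right, go to s1
s1 | 0000[1]0   read 1 → write #, move left, go to s0
s0 | 000[0]#0   read 0 → write 0, move right, go to s0
s0 | 0000[#]0   read # → write 1, move right, go to s1
s1 | 00001[0]
After 16 steps: state s1, head at 4, tape 000010.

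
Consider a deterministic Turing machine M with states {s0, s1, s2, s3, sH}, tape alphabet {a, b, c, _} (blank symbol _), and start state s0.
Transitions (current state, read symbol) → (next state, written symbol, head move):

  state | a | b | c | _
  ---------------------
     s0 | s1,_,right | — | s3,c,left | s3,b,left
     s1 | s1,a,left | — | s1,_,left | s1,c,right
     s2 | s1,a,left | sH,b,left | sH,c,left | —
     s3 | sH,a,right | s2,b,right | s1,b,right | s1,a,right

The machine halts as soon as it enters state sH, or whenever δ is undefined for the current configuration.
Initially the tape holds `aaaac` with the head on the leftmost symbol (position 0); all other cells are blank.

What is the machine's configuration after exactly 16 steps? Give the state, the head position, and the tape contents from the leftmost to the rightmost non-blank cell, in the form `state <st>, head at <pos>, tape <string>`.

state s1, head at -2, tape c__aaac

state=s0 head=0 tape=__[a]aaac   (s0,a)→(s1,_,right)
state=s1 head=1 tape=___[a]aac   (s1,a)→(s1,a,left)
state=s1 head=0 tape=__[_]aaac   (s1,_)→(s1,c,right)
state=s1 head=1 tape=__c[a]aac   (s1,a)→(s1,a,left)
state=s1 head=0 tape=__[c]aaac   (s1,c)→(s1,_,left)
state=s1 head=-1 tape=_[_]_aaac   (s1,_)→(s1,c,right)
state=s1 head=0 tape=_c[_]aaac   (s1,_)→(s1,c,right)
state=s1 head=1 tape=_cc[a]aac   (s1,a)→(s1,a,left)
state=s1 head=0 tape=_c[c]aaac   (s1,c)→(s1,_,left)
state=s1 head=-1 tape=_[c]_aaac   (s1,c)→(s1,_,left)
state=s1 head=-2 tape=[_]__aaac   (s1,_)→(s1,c,right)
state=s1 head=-1 tape=c[_]_aaac   (s1,_)→(s1,c,right)
state=s1 head=0 tape=cc[_]aaac   (s1,_)→(s1,c,right)
state=s1 head=1 tape=ccc[a]aac   (s1,a)→(s1,a,left)
state=s1 head=0 tape=cc[c]aaac   (s1,c)→(s1,_,left)
state=s1 head=-1 tape=c[c]_aaac   (s1,c)→(s1,_,left)
state=s1 head=-2 tape=[c]__aaac
After 16 steps: state s1, head at -2, tape c__aaac.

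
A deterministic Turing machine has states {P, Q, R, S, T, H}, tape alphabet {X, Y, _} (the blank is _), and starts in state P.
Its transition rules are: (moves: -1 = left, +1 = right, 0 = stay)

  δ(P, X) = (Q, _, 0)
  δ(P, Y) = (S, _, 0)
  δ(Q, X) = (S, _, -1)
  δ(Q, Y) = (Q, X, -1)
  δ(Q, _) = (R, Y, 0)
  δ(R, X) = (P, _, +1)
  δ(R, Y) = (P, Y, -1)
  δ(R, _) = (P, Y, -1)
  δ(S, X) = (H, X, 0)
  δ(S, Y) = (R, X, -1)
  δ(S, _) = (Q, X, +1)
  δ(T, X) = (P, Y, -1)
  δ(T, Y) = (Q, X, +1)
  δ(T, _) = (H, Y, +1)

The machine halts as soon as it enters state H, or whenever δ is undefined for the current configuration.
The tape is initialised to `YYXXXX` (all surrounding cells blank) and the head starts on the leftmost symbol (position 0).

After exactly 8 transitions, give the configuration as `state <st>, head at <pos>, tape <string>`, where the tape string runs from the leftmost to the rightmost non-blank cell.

P | _[Y]YXXXX   read Y → write _, move 0, go to S
S | _[_]YXXXX   read _ → write X, move +1, go to Q
Q | _X[Y]XXXX   read Y → write X, move -1, go to Q
Q | _[X]XXXXX   read X → write _, move -1, go to S
S | [_]_XXXXX   read _ → write X, move +1, go to Q
Q | X[_]XXXXX   read _ → write Y, move 0, go to R
R | X[Y]XXXXX   read Y → write Y, move -1, go to P
P | [X]YXXXXX   read X → write _, move 0, go to Q
Q | [_]YXXXXX
After 8 steps: state Q, head at -1, tape YXXXXX.

state Q, head at -1, tape YXXXXX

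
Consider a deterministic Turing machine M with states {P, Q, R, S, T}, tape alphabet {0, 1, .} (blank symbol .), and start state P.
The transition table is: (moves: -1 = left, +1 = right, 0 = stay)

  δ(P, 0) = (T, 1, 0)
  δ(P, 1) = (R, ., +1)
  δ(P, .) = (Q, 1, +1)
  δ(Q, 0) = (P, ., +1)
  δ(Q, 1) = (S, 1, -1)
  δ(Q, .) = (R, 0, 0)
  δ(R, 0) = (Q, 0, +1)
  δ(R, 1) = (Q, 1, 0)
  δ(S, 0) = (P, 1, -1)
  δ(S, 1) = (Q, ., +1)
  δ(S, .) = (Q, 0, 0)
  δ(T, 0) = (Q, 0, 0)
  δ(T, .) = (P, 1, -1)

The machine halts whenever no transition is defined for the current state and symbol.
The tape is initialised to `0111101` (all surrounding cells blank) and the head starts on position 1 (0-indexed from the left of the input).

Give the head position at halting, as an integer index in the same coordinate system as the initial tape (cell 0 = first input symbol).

7

P | 0[1]11101.   read 1 → write ., move +1, go to R
R | 0.[1]1101.   read 1 → write 1, move 0, go to Q
Q | 0.[1]1101.   read 1 → write 1, move -1, go to S
S | 0[.]11101.   read . → write 0, move 0, go to Q
Q | 0[0]11101.   read 0 → write ., move +1, go to P
P | 0.[1]1101.   read 1 → write ., move +1, go to R
R | 0..[1]101.   read 1 → write 1, move 0, go to Q
Q | 0..[1]101.   read 1 → write 1, move -1, go to S
S | 0.[.]1101.   read . → write 0, move 0, go to Q
Q | 0.[0]1101.   read 0 → write ., move +1, go to P
P | 0..[1]101.   read 1 → write ., move +1, go to R
R | 0...[1]01.   read 1 → write 1, move 0, go to Q
Q | 0...[1]01.   read 1 → write 1, move -1, go to S
S | 0..[.]101.   read . → write 0, move 0, go to Q
Q | 0..[0]101.   read 0 → write ., move +1, go to P
P | 0...[1]01.   read 1 → write ., move +1, go to R
R | 0....[0]1.   read 0 → write 0, move +1, go to Q
Q | 0....0[1].   read 1 → write 1, move -1, go to S
S | 0....[0]1.   read 0 → write 1, move -1, go to P
P | 0...[.]11.   read . → write 1, move +1, go to Q
Q | 0...1[1]1.   read 1 → write 1, move -1, go to S
S | 0...[1]11.   read 1 → write ., move +1, go to Q
Q | 0....[1]1.   read 1 → write 1, move -1, go to S
S | 0...[.]11.   read . → write 0, move 0, go to Q
Q | 0...[0]11.   read 0 → write ., move +1, go to P
P | 0....[1]1.   read 1 → write ., move +1, go to R
R | 0.....[1].   read 1 → write 1, move 0, go to Q
Q | 0.....[1].   read 1 → write 1, move -1, go to S
S | 0....[.]1.   read . → write 0, move 0, go to Q
Q | 0....[0]1.   read 0 → write ., move +1, go to P
P | 0.....[1].   read 1 → write ., move +1, go to R
R | 0......[.]
At halt the head is at cell 7.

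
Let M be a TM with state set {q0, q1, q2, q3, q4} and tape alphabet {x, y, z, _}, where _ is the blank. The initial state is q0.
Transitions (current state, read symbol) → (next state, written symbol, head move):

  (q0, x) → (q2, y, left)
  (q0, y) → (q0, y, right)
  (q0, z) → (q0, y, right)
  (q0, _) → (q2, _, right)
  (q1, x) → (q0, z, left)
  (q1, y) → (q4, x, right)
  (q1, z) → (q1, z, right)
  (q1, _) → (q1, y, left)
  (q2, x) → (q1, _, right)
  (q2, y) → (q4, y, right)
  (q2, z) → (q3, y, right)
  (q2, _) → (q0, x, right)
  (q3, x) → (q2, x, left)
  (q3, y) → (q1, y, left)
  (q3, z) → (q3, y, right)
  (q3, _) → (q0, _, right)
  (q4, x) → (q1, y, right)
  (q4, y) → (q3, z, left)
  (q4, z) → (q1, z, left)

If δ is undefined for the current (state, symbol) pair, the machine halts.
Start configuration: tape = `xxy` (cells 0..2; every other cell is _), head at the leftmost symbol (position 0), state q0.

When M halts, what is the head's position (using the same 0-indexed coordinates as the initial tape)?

4

q0 | __[x]xy__   read x → write y, move left, go to q2
q2 | _[_]yxy__   read _ → write x, move right, go to q0
q0 | _x[y]xy__   read y → write y, move right, go to q0
q0 | _xy[x]y__   read x → write y, move left, go to q2
q2 | _x[y]yy__   read y → write y, move right, go to q4
q4 | _xy[y]y__   read y → write z, move left, go to q3
q3 | _x[y]zy__   read y → write y, move left, go to q1
q1 | _[x]yzy__   read x → write z, move left, go to q0
q0 | [_]zyzy__   read _ → write _, move right, go to q2
q2 | _[z]yzy__   read z → write y, move right, go to q3
q3 | _y[y]zy__   read y → write y, move left, go to q1
q1 | _[y]yzy__   read y → write x, move right, go to q4
q4 | _x[y]zy__   read y → write z, move left, go to q3
q3 | _[x]zzy__   read x → write x, move left, go to q2
q2 | [_]xzzy__   read _ → write x, move right, go to q0
q0 | x[x]zzy__   read x → write y, move left, go to q2
q2 | [x]yzzy__   read x → write _, move right, go to q1
q1 | _[y]zzy__   read y → write x, move right, go to q4
q4 | _x[z]zy__   read z → write z, move left, go to q1
q1 | _[x]zzy__   read x → write z, move left, go to q0
q0 | [_]zzzy__   read _ → write _, move right, go to q2
q2 | _[z]zzy__   read z → write y, move right, go to q3
q3 | _y[z]zy__   read z → write y, move right, go to q3
q3 | _yy[z]y__   read z → write y, move right, go to q3
q3 | _yyy[y]__   read y → write y, move left, go to q1
q1 | _yy[y]y__   read y → write x, move right, go to q4
q4 | _yyx[y]__   read y → write z, move left, go to q3
q3 | _yy[x]z__   read x → write x, move left, go to q2
q2 | _y[y]xz__   read y → write y, move right, go to q4
q4 | _yy[x]z__   read x → write y, move right, go to q1
q1 | _yyy[z]__   read z → write z, move right, go to q1
q1 | _yyyz[_]_   read _ → write y, move left, go to q1
q1 | _yyy[z]y_   read z → write z, move right, go to q1
q1 | _yyyz[y]_   read y → write x, move right, go to q4
q4 | _yyyzx[_]
At halt the head is at cell 4.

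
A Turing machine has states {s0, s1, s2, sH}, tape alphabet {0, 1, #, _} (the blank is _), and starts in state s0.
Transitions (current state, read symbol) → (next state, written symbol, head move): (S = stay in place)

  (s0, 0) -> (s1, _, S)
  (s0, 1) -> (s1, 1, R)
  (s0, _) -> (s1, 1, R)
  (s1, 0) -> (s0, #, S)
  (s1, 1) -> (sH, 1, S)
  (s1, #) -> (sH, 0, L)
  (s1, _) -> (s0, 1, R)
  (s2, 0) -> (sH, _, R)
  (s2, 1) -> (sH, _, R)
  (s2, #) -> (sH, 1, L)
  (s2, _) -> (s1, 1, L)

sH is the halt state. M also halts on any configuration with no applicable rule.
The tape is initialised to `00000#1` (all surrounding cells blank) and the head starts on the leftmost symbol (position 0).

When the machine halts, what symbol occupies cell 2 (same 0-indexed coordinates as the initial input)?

state=s0 head=0 tape=[0]0000#1   (s0,0)→(s1,_,S)
state=s1 head=0 tape=[_]0000#1   (s1,_)→(s0,1,R)
state=s0 head=1 tape=1[0]000#1   (s0,0)→(s1,_,S)
state=s1 head=1 tape=1[_]000#1   (s1,_)→(s0,1,R)
state=s0 head=2 tape=11[0]00#1   (s0,0)→(s1,_,S)
state=s1 head=2 tape=11[_]00#1   (s1,_)→(s0,1,R)
state=s0 head=3 tape=111[0]0#1   (s0,0)→(s1,_,S)
state=s1 head=3 tape=111[_]0#1   (s1,_)→(s0,1,R)
state=s0 head=4 tape=1111[0]#1   (s0,0)→(s1,_,S)
state=s1 head=4 tape=1111[_]#1   (s1,_)→(s0,1,R)
state=s0 head=5 tape=11111[#]1
Cell 2 holds 1 when M halts.

1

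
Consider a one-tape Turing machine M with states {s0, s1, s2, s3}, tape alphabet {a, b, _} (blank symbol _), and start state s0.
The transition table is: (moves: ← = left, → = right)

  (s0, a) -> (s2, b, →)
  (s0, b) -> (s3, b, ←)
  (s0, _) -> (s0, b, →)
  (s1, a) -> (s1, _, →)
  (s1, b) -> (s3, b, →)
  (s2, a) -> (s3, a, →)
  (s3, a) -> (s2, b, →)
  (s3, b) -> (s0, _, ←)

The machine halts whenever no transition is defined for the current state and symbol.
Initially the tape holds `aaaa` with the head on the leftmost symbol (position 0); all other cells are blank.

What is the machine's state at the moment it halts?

s3

state=s0 head=0 tape=[a]aaa_   (s0,a)→(s2,b,→)
state=s2 head=1 tape=b[a]aa_   (s2,a)→(s3,a,→)
state=s3 head=2 tape=ba[a]a_   (s3,a)→(s2,b,→)
state=s2 head=3 tape=bab[a]_   (s2,a)→(s3,a,→)
state=s3 head=4 tape=baba[_]
No transition is defined for (s3, _); M halts in state s3.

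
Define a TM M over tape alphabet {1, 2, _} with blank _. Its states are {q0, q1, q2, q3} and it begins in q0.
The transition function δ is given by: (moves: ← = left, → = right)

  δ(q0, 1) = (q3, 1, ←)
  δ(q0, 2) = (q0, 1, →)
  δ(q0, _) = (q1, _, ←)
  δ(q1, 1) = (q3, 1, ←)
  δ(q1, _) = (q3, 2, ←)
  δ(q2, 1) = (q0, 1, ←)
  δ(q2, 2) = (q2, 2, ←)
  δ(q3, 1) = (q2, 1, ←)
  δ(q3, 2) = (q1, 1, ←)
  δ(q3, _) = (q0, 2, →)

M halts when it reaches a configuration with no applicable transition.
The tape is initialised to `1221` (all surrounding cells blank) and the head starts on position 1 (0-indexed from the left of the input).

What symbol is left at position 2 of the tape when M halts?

q0 | ____1[2]21   read 2 → write 1, move →, go to q0
q0 | ____11[2]1   read 2 → write 1, move →, go to q0
q0 | ____111[1]   read 1 → write 1, move ←, go to q3
q3 | ____11[1]1   read 1 → write 1, move ←, go to q2
q2 | ____1[1]11   read 1 → write 1, move ←, go to q0
q0 | ____[1]111   read 1 → write 1, move ←, go to q3
q3 | ___[_]1111   read _ → write 2, move →, go to q0
q0 | ___2[1]111   read 1 → write 1, move ←, go to q3
q3 | ___[2]1111   read 2 → write 1, move ←, go to q1
q1 | __[_]11111   read _ → write 2, move ←, go to q3
q3 | _[_]211111   read _ → write 2, move →, go to q0
q0 | _2[2]11111   read 2 → write 1, move →, go to q0
q0 | _21[1]1111   read 1 → write 1, move ←, go to q3
q3 | _2[1]11111   read 1 → write 1, move ←, go to q2
q2 | _[2]111111   read 2 → write 2, move ←, go to q2
q2 | [_]2111111
Cell 2 holds 1 when M halts.

1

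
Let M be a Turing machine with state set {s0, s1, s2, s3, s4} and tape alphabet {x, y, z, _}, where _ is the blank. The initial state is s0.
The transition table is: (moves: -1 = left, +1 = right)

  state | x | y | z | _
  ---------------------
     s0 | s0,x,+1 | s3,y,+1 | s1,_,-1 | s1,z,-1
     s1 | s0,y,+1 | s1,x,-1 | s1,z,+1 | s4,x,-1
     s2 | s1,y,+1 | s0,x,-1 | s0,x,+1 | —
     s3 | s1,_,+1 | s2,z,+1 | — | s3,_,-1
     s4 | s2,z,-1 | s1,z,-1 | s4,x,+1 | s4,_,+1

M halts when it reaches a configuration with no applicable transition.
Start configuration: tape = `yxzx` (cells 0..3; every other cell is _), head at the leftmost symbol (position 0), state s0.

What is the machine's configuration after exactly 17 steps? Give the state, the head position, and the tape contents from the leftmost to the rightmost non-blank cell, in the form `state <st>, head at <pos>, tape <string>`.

state s1, head at 3, tape y_zy

s0 | [y]xzx_   read y → write y, move +1, go to s3
s3 | y[x]zx_   read x → write _, move +1, go to s1
s1 | y_[z]x_   read z → write z, move +1, go to s1
s1 | y_z[x]_   read x → write y, move +1, go to s0
s0 | y_zy[_]   read _ → write z, move -1, go to s1
s1 | y_z[y]z   read y → write x, move -1, go to s1
s1 | y_[z]xz   read z → write z, move +1, go to s1
s1 | y_z[x]z   read x → write y, move +1, go to s0
s0 | y_zy[z]   read z → write _, move -1, go to s1
s1 | y_z[y]_   read y → write x, move -1, go to s1
s1 | y_[z]x_   read z → write z, move +1, go to s1
s1 | y_z[x]_   read x → write y, move +1, go to s0
s0 | y_zy[_]   read _ → write z, move -1, go to s1
s1 | y_z[y]z   read y → write x, move -1, go to s1
s1 | y_[z]xz   read z → write z, move +1, go to s1
s1 | y_z[x]z   read x → write y, move +1, go to s0
s0 | y_zy[z]   read z → write _, move -1, go to s1
s1 | y_z[y]_
After 17 steps: state s1, head at 3, tape y_zy.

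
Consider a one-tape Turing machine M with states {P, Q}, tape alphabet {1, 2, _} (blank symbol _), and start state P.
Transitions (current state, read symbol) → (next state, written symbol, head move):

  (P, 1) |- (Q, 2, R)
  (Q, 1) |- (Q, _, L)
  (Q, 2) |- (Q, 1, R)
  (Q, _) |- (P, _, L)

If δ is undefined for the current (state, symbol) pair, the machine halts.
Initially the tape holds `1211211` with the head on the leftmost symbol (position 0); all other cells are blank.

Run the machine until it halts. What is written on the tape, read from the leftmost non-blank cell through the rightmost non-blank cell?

P | [1]211211   read 1 → write 2, move R, go to Q
Q | 2[2]11211   read 2 → write 1, move R, go to Q
Q | 21[1]1211   read 1 → write _, move L, go to Q
Q | 2[1]_1211   read 1 → write _, move L, go to Q
Q | [2]__1211   read 2 → write 1, move R, go to Q
Q | 1[_]_1211   read _ → write _, move L, go to P
P | [1]__1211   read 1 → write 2, move R, go to Q
Q | 2[_]_1211   read _ → write _, move L, go to P
P | [2]__1211
The non-blank tape span at halt is 2__1211.

2__1211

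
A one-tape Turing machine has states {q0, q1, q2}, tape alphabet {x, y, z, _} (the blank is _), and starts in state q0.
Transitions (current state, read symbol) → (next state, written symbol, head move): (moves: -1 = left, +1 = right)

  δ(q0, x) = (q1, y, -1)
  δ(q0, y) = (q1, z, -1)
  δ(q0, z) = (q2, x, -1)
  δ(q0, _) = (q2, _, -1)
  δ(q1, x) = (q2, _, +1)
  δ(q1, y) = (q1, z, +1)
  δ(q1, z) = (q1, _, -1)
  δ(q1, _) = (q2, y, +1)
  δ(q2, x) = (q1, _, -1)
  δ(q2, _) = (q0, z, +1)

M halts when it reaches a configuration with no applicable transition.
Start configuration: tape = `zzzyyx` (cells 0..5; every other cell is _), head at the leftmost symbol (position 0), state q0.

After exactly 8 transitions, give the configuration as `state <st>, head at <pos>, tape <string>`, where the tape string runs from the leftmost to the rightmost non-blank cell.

state=q0 head=0 tape=__[z]zzyyx   (q0,z)→(q2,x,-1)
state=q2 head=-1 tape=_[_]xzzyyx   (q2,_)→(q0,z,+1)
state=q0 head=0 tape=_z[x]zzyyx   (q0,x)→(q1,y,-1)
state=q1 head=-1 tape=_[z]yzzyyx   (q1,z)→(q1,_,-1)
state=q1 head=-2 tape=[_]_yzzyyx   (q1,_)→(q2,y,+1)
state=q2 head=-1 tape=y[_]yzzyyx   (q2,_)→(q0,z,+1)
state=q0 head=0 tape=yz[y]zzyyx   (q0,y)→(q1,z,-1)
state=q1 head=-1 tape=y[z]zzzyyx   (q1,z)→(q1,_,-1)
state=q1 head=-2 tape=[y]_zzzyyx
After 8 steps: state q1, head at -2, tape y_zzzyyx.

state q1, head at -2, tape y_zzzyyx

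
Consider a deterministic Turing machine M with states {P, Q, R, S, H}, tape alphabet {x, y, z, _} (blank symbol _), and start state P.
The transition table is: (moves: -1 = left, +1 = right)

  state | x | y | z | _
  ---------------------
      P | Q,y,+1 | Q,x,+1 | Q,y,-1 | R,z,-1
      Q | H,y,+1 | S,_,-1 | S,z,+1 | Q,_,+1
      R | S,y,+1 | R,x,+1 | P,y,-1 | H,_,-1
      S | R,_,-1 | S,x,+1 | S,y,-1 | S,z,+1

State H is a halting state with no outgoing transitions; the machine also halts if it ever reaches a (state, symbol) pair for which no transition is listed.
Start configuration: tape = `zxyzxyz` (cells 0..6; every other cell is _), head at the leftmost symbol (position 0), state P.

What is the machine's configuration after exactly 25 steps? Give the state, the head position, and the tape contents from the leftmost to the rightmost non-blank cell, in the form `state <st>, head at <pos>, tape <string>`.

state=P head=0 tape=__[z]xyzxyz   (P,z)→(Q,y,-1)
state=Q head=-1 tape=_[_]yxyzxyz   (Q,_)→(Q,_,+1)
state=Q head=0 tape=__[y]xyzxyz   (Q,y)→(S,_,-1)
state=S head=-1 tape=_[_]_xyzxyz   (S,_)→(S,z,+1)
state=S head=0 tape=_z[_]xyzxyz   (S,_)→(S,z,+1)
state=S head=1 tape=_zz[x]yzxyz   (S,x)→(R,_,-1)
state=R head=0 tape=_z[z]_yzxyz   (R,z)→(P,y,-1)
state=P head=-1 tape=_[z]y_yzxyz   (P,z)→(Q,y,-1)
state=Q head=-2 tape=[_]yy_yzxyz   (Q,_)→(Q,_,+1)
state=Q head=-1 tape=_[y]y_yzxyz   (Q,y)→(S,_,-1)
state=S head=-2 tape=[_]_y_yzxyz   (S,_)→(S,z,+1)
state=S head=-1 tape=z[_]y_yzxyz   (S,_)→(S,z,+1)
state=S head=0 tape=zz[y]_yzxyz   (S,y)→(S,x,+1)
state=S head=1 tape=zzx[_]yzxyz   (S,_)→(S,z,+1)
state=S head=2 tape=zzxz[y]zxyz   (S,y)→(S,x,+1)
state=S head=3 tape=zzxzx[z]xyz   (S,z)→(S,y,-1)
state=S head=2 tape=zzxz[x]yxyz   (S,x)→(R,_,-1)
state=R head=1 tape=zzx[z]_yxyz   (R,z)→(P,y,-1)
state=P head=0 tape=zz[x]y_yxyz   (P,x)→(Q,y,+1)
state=Q head=1 tape=zzy[y]_yxyz   (Q,y)→(S,_,-1)
state=S head=0 tape=zz[y]__yxyz   (S,y)→(S,x,+1)
state=S head=1 tape=zzx[_]_yxyz   (S,_)→(S,z,+1)
state=S head=2 tape=zzxz[_]yxyz   (S,_)→(S,z,+1)
state=S head=3 tape=zzxzz[y]xyz   (S,y)→(S,x,+1)
state=S head=4 tape=zzxzzx[x]yz   (S,x)→(R,_,-1)
state=R head=3 tape=zzxzz[x]_yz
After 25 steps: state R, head at 3, tape zzxzzx_yz.

state R, head at 3, tape zzxzzx_yz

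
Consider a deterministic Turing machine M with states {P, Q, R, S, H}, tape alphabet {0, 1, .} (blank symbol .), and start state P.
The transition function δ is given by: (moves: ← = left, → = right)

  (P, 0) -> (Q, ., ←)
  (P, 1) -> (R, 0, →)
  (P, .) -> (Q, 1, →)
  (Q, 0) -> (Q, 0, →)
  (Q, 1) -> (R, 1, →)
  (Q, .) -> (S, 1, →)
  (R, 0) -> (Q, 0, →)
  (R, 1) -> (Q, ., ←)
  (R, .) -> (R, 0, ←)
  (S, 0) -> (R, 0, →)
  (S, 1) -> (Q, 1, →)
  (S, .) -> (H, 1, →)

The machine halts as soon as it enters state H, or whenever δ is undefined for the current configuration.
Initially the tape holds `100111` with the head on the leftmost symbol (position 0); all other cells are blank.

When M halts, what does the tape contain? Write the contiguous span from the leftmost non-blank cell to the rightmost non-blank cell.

0001011

P | [1]00111..   read 1 → write 0, move →, go to R
R | 0[0]0111..   read 0 → write 0, move →, go to Q
Q | 00[0]111..   read 0 → write 0, move →, go to Q
Q | 000[1]11..   read 1 → write 1, move →, go to R
R | 0001[1]1..   read 1 → write ., move ←, go to Q
Q | 000[1].1..   read 1 → write 1, move →, go to R
R | 0001[.]1..   read . → write 0, move ←, go to R
R | 000[1]01..   read 1 → write ., move ←, go to Q
Q | 00[0].01..   read 0 → write 0, move →, go to Q
Q | 000[.]01..   read . → write 1, move →, go to S
S | 0001[0]1..   read 0 → write 0, move →, go to R
R | 00010[1]..   read 1 → write ., move ←, go to Q
Q | 0001[0]...   read 0 → write 0, move →, go to Q
Q | 00010[.]..   read . → write 1, move →, go to S
S | 000101[.].   read . → write 1, move →, go to H
H | 0001011[.]
The non-blank tape span at halt is 0001011.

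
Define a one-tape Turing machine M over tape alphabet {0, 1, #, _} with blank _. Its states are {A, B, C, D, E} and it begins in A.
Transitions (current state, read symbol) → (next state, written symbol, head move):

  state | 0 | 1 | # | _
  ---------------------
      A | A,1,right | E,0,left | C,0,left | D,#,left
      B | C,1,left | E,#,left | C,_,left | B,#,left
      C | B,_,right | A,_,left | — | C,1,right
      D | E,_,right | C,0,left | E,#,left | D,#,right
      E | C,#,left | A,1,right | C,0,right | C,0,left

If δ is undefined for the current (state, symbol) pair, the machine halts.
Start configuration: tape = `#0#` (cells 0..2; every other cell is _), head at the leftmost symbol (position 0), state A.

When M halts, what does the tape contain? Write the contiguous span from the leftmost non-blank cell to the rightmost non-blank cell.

0#_0##

state=A head=0 tape=___[#]0#   (A,#)→(C,0,left)
state=C head=-1 tape=__[_]00#   (C,_)→(C,1,right)
state=C head=0 tape=__1[0]0#   (C,0)→(B,_,right)
state=B head=1 tape=__1_[0]#   (B,0)→(C,1,left)
state=C head=0 tape=__1[_]1#   (C,_)→(C,1,right)
state=C head=1 tape=__11[1]#   (C,1)→(A,_,left)
state=A head=0 tape=__1[1]_#   (A,1)→(E,0,left)
state=E head=-1 tape=__[1]0_#   (E,1)→(A,1,right)
state=A head=0 tape=__1[0]_#   (A,0)→(A,1,right)
state=A head=1 tape=__11[_]#   (A,_)→(D,#,left)
state=D head=0 tape=__1[1]##   (D,1)→(C,0,left)
state=C head=-1 tape=__[1]0##   (C,1)→(A,_,left)
state=A head=-2 tape=_[_]_0##   (A,_)→(D,#,left)
state=D head=-3 tape=[_]#_0##   (D,_)→(D,#,right)
state=D head=-2 tape=#[#]_0##   (D,#)→(E,#,left)
state=E head=-3 tape=[#]#_0##   (E,#)→(C,0,right)
state=C head=-2 tape=0[#]_0##
The non-blank tape span at halt is 0#_0##.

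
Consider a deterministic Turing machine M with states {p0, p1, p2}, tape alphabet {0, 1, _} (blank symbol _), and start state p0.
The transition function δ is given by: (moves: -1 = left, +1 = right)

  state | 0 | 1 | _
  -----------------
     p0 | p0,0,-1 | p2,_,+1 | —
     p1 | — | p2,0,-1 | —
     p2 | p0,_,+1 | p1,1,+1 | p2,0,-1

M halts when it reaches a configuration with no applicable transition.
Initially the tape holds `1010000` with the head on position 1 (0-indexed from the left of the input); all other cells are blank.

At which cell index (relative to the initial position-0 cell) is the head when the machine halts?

p0 | 1[0]10000   read 0 → write 0, move -1, go to p0
p0 | [1]010000   read 1 → write _, move +1, go to p2
p2 | _[0]10000   read 0 → write _, move +1, go to p0
p0 | __[1]0000   read 1 → write _, move +1, go to p2
p2 | ___[0]000   read 0 → write _, move +1, go to p0
p0 | ____[0]00   read 0 → write 0, move -1, go to p0
p0 | ___[_]000
At halt the head is at cell 3.

3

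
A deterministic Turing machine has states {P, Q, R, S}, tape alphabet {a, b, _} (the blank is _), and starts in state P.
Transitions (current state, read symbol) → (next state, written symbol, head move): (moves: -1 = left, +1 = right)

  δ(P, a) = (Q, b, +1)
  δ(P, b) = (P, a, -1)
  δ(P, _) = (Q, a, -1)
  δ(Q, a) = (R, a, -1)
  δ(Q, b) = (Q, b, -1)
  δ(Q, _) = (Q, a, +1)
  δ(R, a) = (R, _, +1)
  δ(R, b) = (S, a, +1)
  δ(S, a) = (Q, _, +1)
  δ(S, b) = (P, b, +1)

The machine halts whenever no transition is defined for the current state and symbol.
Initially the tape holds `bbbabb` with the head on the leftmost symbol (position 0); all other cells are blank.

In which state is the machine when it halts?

R

P | __[b]bbabb   read b → write a, move -1, go to P
P | _[_]abbabb   read _ → write a, move -1, go to Q
Q | [_]aabbabb   read _ → write a, move +1, go to Q
Q | a[a]abbabb   read a → write a, move -1, go to R
R | [a]aabbabb   read a → write _, move +1, go to R
R | _[a]abbabb   read a → write _, move +1, go to R
R | __[a]bbabb   read a → write _, move +1, go to R
R | ___[b]babb   read b → write a, move +1, go to S
S | ___a[b]abb   read b → write b, move +1, go to P
P | ___ab[a]bb   read a → write b, move +1, go to Q
Q | ___abb[b]b   read b → write b, move -1, go to Q
Q | ___ab[b]bb   read b → write b, move -1, go to Q
Q | ___a[b]bbb   read b → write b, move -1, go to Q
Q | ___[a]bbbb   read a → write a, move -1, go to R
R | __[_]abbbb
No transition is defined for (R, _); M halts in state R.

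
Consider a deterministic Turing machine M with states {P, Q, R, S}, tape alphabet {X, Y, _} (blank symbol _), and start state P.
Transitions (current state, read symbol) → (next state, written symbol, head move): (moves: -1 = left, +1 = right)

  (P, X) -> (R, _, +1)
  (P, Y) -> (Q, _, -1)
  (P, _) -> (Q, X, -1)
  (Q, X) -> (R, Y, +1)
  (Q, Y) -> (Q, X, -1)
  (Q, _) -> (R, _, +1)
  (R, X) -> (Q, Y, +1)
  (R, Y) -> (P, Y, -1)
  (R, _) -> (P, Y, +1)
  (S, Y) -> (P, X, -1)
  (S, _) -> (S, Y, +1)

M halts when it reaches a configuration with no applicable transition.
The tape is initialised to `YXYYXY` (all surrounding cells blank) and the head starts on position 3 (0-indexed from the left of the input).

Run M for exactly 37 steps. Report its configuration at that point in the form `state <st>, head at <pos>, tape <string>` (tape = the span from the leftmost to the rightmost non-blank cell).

P | YXY[Y]XY______   read Y → write _, move -1, go to Q
Q | YX[Y]_XY______   read Y → write X, move -1, go to Q
Q | Y[X]X_XY______   read X → write Y, move +1, go to R
R | YY[X]_XY______   read X → write Y, move +1, go to Q
Q | YYY[_]XY______   read _ → write _, move +1, go to R
R | YYY_[X]Y______   read X → write Y, move +1, go to Q
Q | YYY_Y[Y]______   read Y → write X, move -1, go to Q
Q | YYY_[Y]X______   read Y → write X, move -1, go to Q
Q | YYY[_]XX______   read _ → write _, move +1, go to R
R | YYY_[X]X______   read X → write Y, move +1, go to Q
Q | YYY_Y[X]______   read X → write Y, move +1, go to R
R | YYY_YY[_]_____   read _ → write Y, move +1, go to P
P | YYY_YYY[_]____   read _ → write X, move -1, go to Q
Q | YYY_YY[Y]X____   read Y → write X, move -1, go to Q
Q | YYY_Y[Y]XX____   read Y → write X, move -1, go to Q
Q | YYY_[Y]XXX____   read Y → write X, move -1, go to Q
Q | YYY[_]XXXX____   read _ → write _, move +1, go to R
R | YYY_[X]XXX____   read X → write Y, move +1, go to Q
Q | YYY_Y[X]XX____   read X → write Y, move +1, go to R
R | YYY_YY[X]X____   read X → write Y, move +1, go to Q
Q | YYY_YYY[X]____   read X → write Y, move +1, go to R
R | YYY_YYYY[_]___   read _ → write Y, move +1, go to P
P | YYY_YYYYY[_]__   read _ → write X, move -1, go to Q
Q | YYY_YYYY[Y]X__   read Y → write X, move -1, go to Q
Q | YYY_YYY[Y]XX__   read Y → write X, move -1, go to Q
Q | YYY_YY[Y]XXX__   read Y → write X, move -1, go to Q
Q | YYY_Y[Y]XXXX__   read Y → write X, move -1, go to Q
Q | YYY_[Y]XXXXX__   read Y → write X, move -1, go to Q
Q | YYY[_]XXXXXX__   read _ → write _, move +1, go to R
R | YYY_[X]XXXXX__   read X → write Y, move +1, go to Q
Q | YYY_Y[X]XXXX__   read X → write Y, move +1, go to R
R | YYY_YY[X]XXX__   read X → write Y, move +1, go to Q
Q | YYY_YYY[X]XX__   read X → write Y, move +1, go to R
R | YYY_YYYY[X]X__   read X → write Y, move +1, go to Q
Q | YYY_YYYYY[X]__   read X → write Y, move +1, go to R
R | YYY_YYYYYY[_]_   read _ → write Y, move +1, go to P
P | YYY_YYYYYYY[_]   read _ → write X, move -1, go to Q
Q | YYY_YYYYYY[Y]X
After 37 steps: state Q, head at 10, tape YYY_YYYYYYYX.

state Q, head at 10, tape YYY_YYYYYYYX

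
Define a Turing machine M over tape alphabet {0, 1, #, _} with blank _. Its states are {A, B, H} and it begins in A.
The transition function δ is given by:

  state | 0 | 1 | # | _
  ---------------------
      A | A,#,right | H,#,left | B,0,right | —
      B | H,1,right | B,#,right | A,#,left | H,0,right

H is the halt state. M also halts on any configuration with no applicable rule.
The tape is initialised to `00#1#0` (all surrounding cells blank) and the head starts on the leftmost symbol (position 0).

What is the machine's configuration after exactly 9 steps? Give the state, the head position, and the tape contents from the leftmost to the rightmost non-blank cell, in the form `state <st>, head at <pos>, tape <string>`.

state B, head at 5, tape ##0#00

A | [0]0#1#0   read 0 → write #, move right, go to A
A | #[0]#1#0   read 0 → write #, move right, go to A
A | ##[#]1#0   read # → write 0, move right, go to B
B | ##0[1]#0   read 1 → write #, move right, go to B
B | ##0#[#]0   read # → write #, move left, go to A
A | ##0[#]#0   read # → write 0, move right, go to B
B | ##00[#]0   read # → write #, move left, go to A
A | ##0[0]#0   read 0 → write #, move right, go to A
A | ##0#[#]0   read # → write 0, move right, go to B
B | ##0#0[0]
After 9 steps: state B, head at 5, tape ##0#00.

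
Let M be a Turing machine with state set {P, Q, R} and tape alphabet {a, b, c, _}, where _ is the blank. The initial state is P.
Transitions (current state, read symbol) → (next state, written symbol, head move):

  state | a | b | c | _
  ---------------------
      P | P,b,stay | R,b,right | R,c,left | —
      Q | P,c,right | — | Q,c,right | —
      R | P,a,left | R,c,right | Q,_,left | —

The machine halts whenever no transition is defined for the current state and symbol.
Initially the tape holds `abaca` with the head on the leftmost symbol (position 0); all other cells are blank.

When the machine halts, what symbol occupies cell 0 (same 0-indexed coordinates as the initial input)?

c

state=P head=0 tape=[a]baca   (P,a)→(P,b,stay)
state=P head=0 tape=[b]baca   (P,b)→(R,b,right)
state=R head=1 tape=b[b]aca   (R,b)→(R,c,right)
state=R head=2 tape=bc[a]ca   (R,a)→(P,a,left)
state=P head=1 tape=b[c]aca   (P,c)→(R,c,left)
state=R head=0 tape=[b]caca   (R,b)→(R,c,right)
state=R head=1 tape=c[c]aca   (R,c)→(Q,_,left)
state=Q head=0 tape=[c]_aca   (Q,c)→(Q,c,right)
state=Q head=1 tape=c[_]aca
Cell 0 holds c when M halts.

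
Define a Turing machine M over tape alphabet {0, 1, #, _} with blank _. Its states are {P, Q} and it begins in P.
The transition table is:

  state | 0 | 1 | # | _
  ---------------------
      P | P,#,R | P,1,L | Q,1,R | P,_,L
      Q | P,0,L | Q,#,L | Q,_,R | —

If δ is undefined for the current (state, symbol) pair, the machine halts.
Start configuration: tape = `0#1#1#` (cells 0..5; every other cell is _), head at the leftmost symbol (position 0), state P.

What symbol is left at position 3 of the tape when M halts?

_

state=P head=0 tape=[0]#1#1#   (P,0)→(P,#,R)
state=P head=1 tape=#[#]1#1#   (P,#)→(Q,1,R)
state=Q head=2 tape=#1[1]#1#   (Q,1)→(Q,#,L)
state=Q head=1 tape=#[1]##1#   (Q,1)→(Q,#,L)
state=Q head=0 tape=[#]###1#   (Q,#)→(Q,_,R)
state=Q head=1 tape=_[#]##1#   (Q,#)→(Q,_,R)
state=Q head=2 tape=__[#]#1#   (Q,#)→(Q,_,R)
state=Q head=3 tape=___[#]1#   (Q,#)→(Q,_,R)
state=Q head=4 tape=____[1]#   (Q,1)→(Q,#,L)
state=Q head=3 tape=___[_]##
Cell 3 holds _ when M halts.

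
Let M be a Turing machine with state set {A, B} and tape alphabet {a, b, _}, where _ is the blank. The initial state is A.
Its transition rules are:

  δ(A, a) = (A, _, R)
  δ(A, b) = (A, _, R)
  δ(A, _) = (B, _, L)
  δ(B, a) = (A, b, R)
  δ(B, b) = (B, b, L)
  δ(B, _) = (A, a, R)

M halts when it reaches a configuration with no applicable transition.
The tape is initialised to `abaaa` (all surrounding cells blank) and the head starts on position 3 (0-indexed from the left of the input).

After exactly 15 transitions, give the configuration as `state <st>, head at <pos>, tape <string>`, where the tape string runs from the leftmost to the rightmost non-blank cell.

A | aba[a]a_   read a → write _, move R, go to A
A | aba_[a]_   read a → write _, move R, go to A
A | aba__[_]   read _ → write _, move L, go to B
B | aba_[_]_   read _ → write a, move R, go to A
A | aba_a[_]   read _ → write _, move L, go to B
B | aba_[a]_   read a → write b, move R, go to A
A | aba_b[_]   read _ → write _, move L, go to B
B | aba_[b]_   read b → write b, move L, go to B
B | aba[_]b_   read _ → write a, move R, go to A
A | abaa[b]_   read b → write _, move R, go to A
A | abaa_[_]   read _ → write _, move L, go to B
B | abaa[_]_   read _ → write a, move R, go to A
A | abaaa[_]   read _ → write _, move L, go to B
B | abaa[a]_   read a → write b, move R, go to A
A | abaab[_]   read _ → write _, move L, go to B
B | abaa[b]_
After 15 steps: state B, head at 4, tape abaab.

state B, head at 4, tape abaab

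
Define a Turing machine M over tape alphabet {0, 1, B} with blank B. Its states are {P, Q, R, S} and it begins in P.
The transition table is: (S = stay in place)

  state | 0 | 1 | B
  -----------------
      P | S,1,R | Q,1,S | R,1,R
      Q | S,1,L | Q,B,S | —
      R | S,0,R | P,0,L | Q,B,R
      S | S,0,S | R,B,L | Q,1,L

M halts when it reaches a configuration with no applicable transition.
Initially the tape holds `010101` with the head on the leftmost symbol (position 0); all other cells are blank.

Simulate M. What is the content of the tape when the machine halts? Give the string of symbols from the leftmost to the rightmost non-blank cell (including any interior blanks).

110101

state=P head=0 tape=BB[0]10101   (P,0)→(S,1,R)
state=S head=1 tape=BB1[1]0101   (S,1)→(R,B,L)
state=R head=0 tape=BB[1]B0101   (R,1)→(P,0,L)
state=P head=-1 tape=B[B]0B0101   (P,B)→(R,1,R)
state=R head=0 tape=B1[0]B0101   (R,0)→(S,0,R)
state=S head=1 tape=B10[B]0101   (S,B)→(Q,1,L)
state=Q head=0 tape=B1[0]10101   (Q,0)→(S,1,L)
state=S head=-1 tape=B[1]110101   (S,1)→(R,B,L)
state=R head=-2 tape=[B]B110101   (R,B)→(Q,B,R)
state=Q head=-1 tape=B[B]110101
The non-blank tape span at halt is 110101.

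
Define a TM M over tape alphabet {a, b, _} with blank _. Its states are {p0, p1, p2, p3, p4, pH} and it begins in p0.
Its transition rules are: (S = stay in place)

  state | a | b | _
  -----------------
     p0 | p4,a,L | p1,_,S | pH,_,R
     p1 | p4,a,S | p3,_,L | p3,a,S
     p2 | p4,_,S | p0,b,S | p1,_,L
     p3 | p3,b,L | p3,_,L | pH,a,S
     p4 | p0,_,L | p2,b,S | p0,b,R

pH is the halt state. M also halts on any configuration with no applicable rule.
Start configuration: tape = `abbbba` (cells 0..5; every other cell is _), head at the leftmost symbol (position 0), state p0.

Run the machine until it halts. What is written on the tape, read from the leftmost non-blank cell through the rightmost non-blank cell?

p0 | __[a]bbbba   read a → write a, move L, go to p4
p4 | _[_]abbbba   read _ → write b, move R, go to p0
p0 | _b[a]bbbba   read a → write a, move L, go to p4
p4 | _[b]abbbba   read b → write b, move S, go to p2
p2 | _[b]abbbba   read b → write b, move S, go to p0
p0 | _[b]abbbba   read b → write _, move S, go to p1
p1 | _[_]abbbba   read _ → write a, move S, go to p3
p3 | _[a]abbbba   read a → write b, move L, go to p3
p3 | [_]babbbba   read _ → write a, move S, go to pH
pH | [a]babbbba
The non-blank tape span at halt is ababbbba.

ababbbba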